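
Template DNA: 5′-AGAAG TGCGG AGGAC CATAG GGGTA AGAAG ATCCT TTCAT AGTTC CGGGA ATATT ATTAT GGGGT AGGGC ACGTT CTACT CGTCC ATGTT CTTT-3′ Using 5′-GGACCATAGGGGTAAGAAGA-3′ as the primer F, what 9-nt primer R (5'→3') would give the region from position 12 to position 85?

5'-GGACGAGTA-3'

The product's 3' end on the top strand is position 85.
The reverse primer anneals to the top strand over positions 77–85, i.e. to TACTCGTCC.
Its sequence written 5'→3' is the reverse complement: GGACGAGTA.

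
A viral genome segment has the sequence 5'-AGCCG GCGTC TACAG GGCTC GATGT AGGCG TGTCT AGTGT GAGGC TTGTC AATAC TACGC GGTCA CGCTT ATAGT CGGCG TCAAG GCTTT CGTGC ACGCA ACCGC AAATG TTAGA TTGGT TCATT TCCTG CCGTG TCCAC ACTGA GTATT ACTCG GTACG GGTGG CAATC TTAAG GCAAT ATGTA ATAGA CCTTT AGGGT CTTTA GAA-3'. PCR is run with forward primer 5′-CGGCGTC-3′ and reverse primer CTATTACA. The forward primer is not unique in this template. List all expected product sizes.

The forward primer CGGCGTC matches the top strand at positions 4–10, 76–82.
The reverse primer's reverse complement is TGTAATAG, matching at positions 182–189.
Each forward site pairs with the reverse site to give a product ending at position 189: sizes 186, 114 bp.

186 bp, 114 bp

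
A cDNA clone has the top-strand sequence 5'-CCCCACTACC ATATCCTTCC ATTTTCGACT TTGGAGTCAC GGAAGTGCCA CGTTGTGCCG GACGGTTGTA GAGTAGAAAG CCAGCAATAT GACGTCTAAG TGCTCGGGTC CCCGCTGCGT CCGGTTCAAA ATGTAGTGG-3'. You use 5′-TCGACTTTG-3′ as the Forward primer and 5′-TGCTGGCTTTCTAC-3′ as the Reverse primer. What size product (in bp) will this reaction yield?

Forward primer TCGACTTTG is found on the top strand at positions 25–33.
Taking the reverse complement of TGCTGGCTTTCTAC gives GTAGAAAGCCAGCA, found at positions 73–86 on the template; the primer anneals here to the top strand with its 3' end pointing upstream.
Amplicon spans positions 25–86: 62 bp.

62 bp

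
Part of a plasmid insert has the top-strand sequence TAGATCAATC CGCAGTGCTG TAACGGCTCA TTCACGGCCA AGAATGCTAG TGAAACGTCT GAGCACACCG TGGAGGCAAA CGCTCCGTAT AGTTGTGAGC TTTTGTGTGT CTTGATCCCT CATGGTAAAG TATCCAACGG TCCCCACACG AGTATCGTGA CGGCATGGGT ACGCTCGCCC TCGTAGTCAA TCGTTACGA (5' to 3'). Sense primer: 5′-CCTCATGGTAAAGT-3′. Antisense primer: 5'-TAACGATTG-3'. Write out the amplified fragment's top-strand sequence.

Scanning the template, CCTCATGGTAAAGT occurs at positions 118–131; this primer anneals to the bottom strand there with its 3' end pointing downstream.
Reverse complement of the reverse primer: CAATCGTTA. This occurs on the top strand at positions 188–196.
The product is the template from position 118 through 196 (79 bp).

5'-CCTCATGGTAAAGTATCCAACGGTCCCCACACGAGTATCGTGACGGCATGGGTACGCTCGCCCTCGTAGTCAATCGTTA-3'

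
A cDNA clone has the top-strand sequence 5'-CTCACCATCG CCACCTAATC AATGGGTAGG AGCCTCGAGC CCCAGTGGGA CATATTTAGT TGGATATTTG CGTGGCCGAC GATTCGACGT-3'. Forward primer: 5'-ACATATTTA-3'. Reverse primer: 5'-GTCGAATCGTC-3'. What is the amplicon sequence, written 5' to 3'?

5'-ACATATTTAGTTGGATATTTGCGTGGCCGACGATTCGAC-3'

Scanning the template, ACATATTTA occurs at positions 50–58; this primer anneals to the bottom strand there with its 3' end pointing downstream.
Taking the reverse complement of GTCGAATCGTC gives GACGATTCGAC, found at positions 78–88 on the template; the primer anneals here to the top strand with its 3' end pointing upstream.
The product is the template from position 50 through 88 (39 bp).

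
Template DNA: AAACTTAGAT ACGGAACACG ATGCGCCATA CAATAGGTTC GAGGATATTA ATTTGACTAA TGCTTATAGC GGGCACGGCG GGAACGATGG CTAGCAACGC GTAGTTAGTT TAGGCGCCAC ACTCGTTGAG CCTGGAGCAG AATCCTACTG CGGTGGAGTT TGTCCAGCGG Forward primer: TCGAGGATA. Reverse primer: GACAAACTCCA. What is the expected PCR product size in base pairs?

Forward primer TCGAGGATA is found on the top strand at positions 39–47.
The reverse primer's reverse complement is TGGAGTTTGTC, which matches the template at positions 154–164.
Product length = (reverse-primer end) − (forward-primer start) + 1 = 164 − 39 + 1 = 126 bp.

126 bp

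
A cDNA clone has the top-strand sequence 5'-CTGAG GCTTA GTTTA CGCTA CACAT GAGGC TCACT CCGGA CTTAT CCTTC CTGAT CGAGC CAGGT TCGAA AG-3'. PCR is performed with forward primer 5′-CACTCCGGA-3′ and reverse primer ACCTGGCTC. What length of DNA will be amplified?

34 bp

Forward primer CACTCCGGA is found on the top strand at positions 32–40.
Taking the reverse complement of ACCTGGCTC gives GAGCCAGGT, found at positions 57–65 on the template; the primer anneals here to the top strand with its 3' end pointing upstream.
Product length = (reverse-primer end) − (forward-primer start) + 1 = 65 − 32 + 1 = 34 bp.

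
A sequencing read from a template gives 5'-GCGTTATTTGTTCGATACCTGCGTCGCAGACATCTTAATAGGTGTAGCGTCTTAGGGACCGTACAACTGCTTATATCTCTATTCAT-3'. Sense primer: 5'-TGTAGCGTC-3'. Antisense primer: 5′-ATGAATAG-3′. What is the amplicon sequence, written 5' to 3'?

Scanning the template, TGTAGCGTC occurs at positions 43–51; this primer anneals to the bottom strand there with its 3' end pointing downstream.
Taking the reverse complement of ATGAATAG gives CTATTCAT, found at positions 79–86 on the template; the primer anneals here to the top strand with its 3' end pointing upstream.
The product is the template from position 43 through 86 (44 bp).

5'-TGTAGCGTCTTAGGGACCGTACAACTGCTTATATCTCTATTCAT-3'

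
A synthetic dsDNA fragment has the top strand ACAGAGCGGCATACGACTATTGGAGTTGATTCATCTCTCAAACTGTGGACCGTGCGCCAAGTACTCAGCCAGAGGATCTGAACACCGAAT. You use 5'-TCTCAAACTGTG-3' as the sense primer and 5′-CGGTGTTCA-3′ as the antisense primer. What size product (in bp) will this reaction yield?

The forward primer matches the template at positions 36–47.
The reverse primer's reverse complement is TGAACACCG, which matches the template at positions 79–87.
Amplicon spans positions 36–87: 52 bp.

52 bp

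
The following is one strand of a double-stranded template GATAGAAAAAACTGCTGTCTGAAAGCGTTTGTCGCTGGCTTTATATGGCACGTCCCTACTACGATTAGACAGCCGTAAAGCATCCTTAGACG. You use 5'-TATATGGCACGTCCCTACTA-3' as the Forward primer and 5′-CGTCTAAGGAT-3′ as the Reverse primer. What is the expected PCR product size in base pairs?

The forward primer matches the template at positions 42–61.
Taking the reverse complement of CGTCTAAGGAT gives ATCCTTAGACG, found at positions 82–92 on the template; the primer anneals here to the top strand with its 3' end pointing upstream.
Product length = (reverse-primer end) − (forward-primer start) + 1 = 92 − 42 + 1 = 51 bp.

51 bp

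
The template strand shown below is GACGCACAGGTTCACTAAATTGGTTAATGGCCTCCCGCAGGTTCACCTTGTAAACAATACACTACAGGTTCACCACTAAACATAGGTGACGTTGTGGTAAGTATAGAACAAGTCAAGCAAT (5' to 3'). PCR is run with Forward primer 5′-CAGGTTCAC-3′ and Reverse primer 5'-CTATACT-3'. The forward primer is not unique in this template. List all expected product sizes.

The forward primer CAGGTTCAC matches the top strand at positions 7–15, 38–46, 65–73.
The reverse primer's reverse complement is AGTATAG, matching at positions 100–106.
Each forward site pairs with the reverse site to give a product ending at position 106: sizes 100, 69, 42 bp.

100 bp, 69 bp, 42 bp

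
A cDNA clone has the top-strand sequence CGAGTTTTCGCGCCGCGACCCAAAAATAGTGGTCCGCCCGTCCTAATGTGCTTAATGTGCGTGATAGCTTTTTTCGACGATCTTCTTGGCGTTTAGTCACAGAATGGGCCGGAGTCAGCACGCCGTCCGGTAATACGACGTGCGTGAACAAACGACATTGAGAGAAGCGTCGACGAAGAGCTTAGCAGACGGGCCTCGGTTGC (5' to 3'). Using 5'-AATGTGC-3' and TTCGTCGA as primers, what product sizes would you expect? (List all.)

133 bp, 124 bp

The forward primer AATGTGC matches the top strand at positions 45–51, 54–60.
The reverse primer's reverse complement is TCGACGAA, matching at positions 170–177.
Each forward site pairs with the reverse site to give a product ending at position 177: sizes 133, 124 bp.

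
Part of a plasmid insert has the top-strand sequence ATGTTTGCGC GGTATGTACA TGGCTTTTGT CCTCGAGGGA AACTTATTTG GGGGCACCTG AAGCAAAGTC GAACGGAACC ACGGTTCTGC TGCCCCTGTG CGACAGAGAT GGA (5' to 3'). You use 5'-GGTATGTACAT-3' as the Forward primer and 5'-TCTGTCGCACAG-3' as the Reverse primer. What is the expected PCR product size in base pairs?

Forward primer GGTATGTACAT is found on the top strand at positions 11–21.
Taking the reverse complement of TCTGTCGCACAG gives CTGTGCGACAGA, found at positions 96–107 on the template; the primer anneals here to the top strand with its 3' end pointing upstream.
Amplicon spans positions 11–107: 97 bp.

97 bp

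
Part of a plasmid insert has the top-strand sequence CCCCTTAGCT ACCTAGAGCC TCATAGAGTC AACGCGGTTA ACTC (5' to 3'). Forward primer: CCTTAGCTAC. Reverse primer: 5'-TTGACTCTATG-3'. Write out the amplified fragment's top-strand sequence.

The forward primer matches the template at positions 3–12.
Taking the reverse complement of TTGACTCTATG gives CATAGAGTCAA, found at positions 22–32 on the template; the primer anneals here to the top strand with its 3' end pointing upstream.
The product is the template from position 3 through 32 (30 bp).

5'-CCTTAGCTACCTAGAGCCTCATAGAGTCAA-3'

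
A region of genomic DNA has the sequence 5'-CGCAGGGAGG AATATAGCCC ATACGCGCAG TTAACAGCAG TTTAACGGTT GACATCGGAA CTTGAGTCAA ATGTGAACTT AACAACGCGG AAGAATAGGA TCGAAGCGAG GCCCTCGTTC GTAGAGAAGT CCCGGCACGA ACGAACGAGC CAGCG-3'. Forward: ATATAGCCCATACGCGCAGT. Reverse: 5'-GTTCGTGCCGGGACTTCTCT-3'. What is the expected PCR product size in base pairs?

Scanning the template, ATATAGCCCATACGCGCAGT occurs at positions 12–31; this primer anneals to the bottom strand there with its 3' end pointing downstream.
The reverse primer's reverse complement is AGAGAAGTCCCGGCACGAAC, which matches the template at positions 123–142.
The product runs from position 12 to position 142, so its length is 142 − 12 + 1 = 131 bp.

131 bp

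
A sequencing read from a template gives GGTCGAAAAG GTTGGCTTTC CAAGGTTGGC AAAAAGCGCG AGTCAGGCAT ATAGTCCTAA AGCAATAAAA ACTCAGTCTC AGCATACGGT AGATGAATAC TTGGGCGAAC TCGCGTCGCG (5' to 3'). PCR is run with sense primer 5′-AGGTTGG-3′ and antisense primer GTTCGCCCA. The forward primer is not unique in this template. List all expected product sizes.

The forward primer AGGTTGG matches the top strand at positions 9–15, 23–29.
The reverse primer's reverse complement is TGGGCGAAC, matching at positions 102–110.
Each forward site pairs with the reverse site to give a product ending at position 110: sizes 102, 88 bp.

102 bp, 88 bp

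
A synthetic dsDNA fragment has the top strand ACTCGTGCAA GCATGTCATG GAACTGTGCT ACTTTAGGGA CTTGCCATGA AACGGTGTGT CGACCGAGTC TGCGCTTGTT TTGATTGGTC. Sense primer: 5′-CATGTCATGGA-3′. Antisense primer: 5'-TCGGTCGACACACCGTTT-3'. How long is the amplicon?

56 bp

Forward primer CATGTCATGGA is found on the top strand at positions 12–22.
Reverse complement of the reverse primer: AAACGGTGTGTCGACCGA. This occurs on the top strand at positions 50–67.
Amplicon spans positions 12–67: 56 bp.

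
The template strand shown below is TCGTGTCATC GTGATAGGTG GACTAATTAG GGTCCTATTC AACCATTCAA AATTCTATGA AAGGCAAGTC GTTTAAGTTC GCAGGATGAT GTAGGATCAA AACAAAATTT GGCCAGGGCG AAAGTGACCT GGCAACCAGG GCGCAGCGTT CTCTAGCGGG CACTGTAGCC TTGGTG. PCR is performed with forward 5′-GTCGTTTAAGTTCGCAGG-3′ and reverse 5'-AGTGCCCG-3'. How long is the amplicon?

97 bp

Scanning the template, GTCGTTTAAGTTCGCAGG occurs at positions 68–85; this primer anneals to the bottom strand there with its 3' end pointing downstream.
Reverse complement of the reverse primer: CGGGCACT. This occurs on the top strand at positions 157–164.
Product length = (reverse-primer end) − (forward-primer start) + 1 = 164 − 68 + 1 = 97 bp.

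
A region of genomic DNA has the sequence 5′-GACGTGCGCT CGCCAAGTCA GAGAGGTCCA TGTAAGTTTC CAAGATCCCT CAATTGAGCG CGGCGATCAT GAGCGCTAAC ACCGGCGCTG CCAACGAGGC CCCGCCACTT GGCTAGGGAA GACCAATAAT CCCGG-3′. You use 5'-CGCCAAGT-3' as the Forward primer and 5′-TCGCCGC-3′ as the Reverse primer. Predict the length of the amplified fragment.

The forward primer matches the template at positions 11–18.
Reverse complement of the reverse primer: GCGGCGA. This occurs on the top strand at positions 60–66.
The product runs from position 11 to position 66, so its length is 66 − 11 + 1 = 56 bp.

56 bp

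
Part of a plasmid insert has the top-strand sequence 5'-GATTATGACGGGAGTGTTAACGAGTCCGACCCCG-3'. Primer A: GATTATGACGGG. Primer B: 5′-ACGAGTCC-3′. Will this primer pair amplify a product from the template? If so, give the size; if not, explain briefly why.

Primer A (GATTATGACGGG) matches the top strand at positions 1–12 (3' end points downstream).
Primer B (ACGAGTCC) also matches the top strand directly, at positions 20–27 — its reverse complement GGACTCGT is not present.
Both primers anneal to the bottom strand with 3' ends pointing the same way, so neither can prime synthesis back toward the other.

No product — both primers anneal to the same strand and extend in the same direction.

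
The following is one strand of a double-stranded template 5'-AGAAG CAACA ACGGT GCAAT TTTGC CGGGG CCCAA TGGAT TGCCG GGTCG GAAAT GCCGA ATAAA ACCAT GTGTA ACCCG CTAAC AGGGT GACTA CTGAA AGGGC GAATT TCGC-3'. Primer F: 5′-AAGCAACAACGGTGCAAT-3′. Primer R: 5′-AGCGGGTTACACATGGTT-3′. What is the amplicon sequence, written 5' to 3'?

Forward primer AAGCAACAACGGTGCAAT is found on the top strand at positions 3–20.
Reverse complement of the reverse primer: AACCATGTGTAACCCGCT. This occurs on the top strand at positions 65–82.
The product is the template from position 3 through 82 (80 bp).

5'-AAGCAACAACGGTGCAATTTTGCCGGGGCCCAATGGATTGCCGGGTCGGAAATGCCGAATAAAACCATGTGTAACCCGCT-3'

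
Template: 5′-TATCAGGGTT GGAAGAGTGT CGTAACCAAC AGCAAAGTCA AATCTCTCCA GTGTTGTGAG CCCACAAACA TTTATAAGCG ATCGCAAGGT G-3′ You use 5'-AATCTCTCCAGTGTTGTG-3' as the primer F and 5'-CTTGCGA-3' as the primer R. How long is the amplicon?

Scanning the template, AATCTCTCCAGTGTTGTG occurs at positions 41–58; this primer anneals to the bottom strand there with its 3' end pointing downstream.
Reverse complement of the reverse primer: TCGCAAG. This occurs on the top strand at positions 82–88.
Product length = (reverse-primer end) − (forward-primer start) + 1 = 88 − 41 + 1 = 48 bp.

48 bp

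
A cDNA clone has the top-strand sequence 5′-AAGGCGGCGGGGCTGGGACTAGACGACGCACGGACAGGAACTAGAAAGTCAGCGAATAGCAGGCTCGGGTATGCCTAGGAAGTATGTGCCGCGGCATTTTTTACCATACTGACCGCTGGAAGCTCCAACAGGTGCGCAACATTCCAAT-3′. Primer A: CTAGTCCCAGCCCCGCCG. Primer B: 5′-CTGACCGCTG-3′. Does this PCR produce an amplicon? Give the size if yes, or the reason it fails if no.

No product — the primers' 3' ends point away from each other.

Primer A (CTAGTCCCAGCCCCGCCG) has reverse complement CGGCGGGGCTGGGACTAG, which matches the top strand at positions 5–22; primer A anneals to the top strand there with its 3' end pointing upstream toward position 5.
Primer B (CTGACCGCTG) matches the top strand directly at positions 109–118; it anneals to the bottom strand with its 3' end pointing downstream toward position 118.
The 3' ends diverge (primer A extends toward position 1, primer B toward position 148), so the primers never converge on a shared product.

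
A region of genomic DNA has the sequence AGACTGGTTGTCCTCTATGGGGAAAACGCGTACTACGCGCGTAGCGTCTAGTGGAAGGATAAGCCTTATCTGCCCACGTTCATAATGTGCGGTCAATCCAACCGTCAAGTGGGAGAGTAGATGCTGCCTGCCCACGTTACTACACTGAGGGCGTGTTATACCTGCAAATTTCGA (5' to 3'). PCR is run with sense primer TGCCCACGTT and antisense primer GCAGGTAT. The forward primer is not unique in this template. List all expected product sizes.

95 bp, 37 bp

The forward primer TGCCCACGTT matches the top strand at positions 71–80, 129–138.
The reverse primer's reverse complement is ATACCTGC, matching at positions 158–165.
Each forward site pairs with the reverse site to give a product ending at position 165: sizes 95, 37 bp.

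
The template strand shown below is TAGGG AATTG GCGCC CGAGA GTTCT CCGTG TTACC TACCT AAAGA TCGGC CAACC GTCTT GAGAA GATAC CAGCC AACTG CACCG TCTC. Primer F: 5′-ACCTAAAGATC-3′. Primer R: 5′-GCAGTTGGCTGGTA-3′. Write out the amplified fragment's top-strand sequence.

Scanning the template, ACCTAAAGATC occurs at positions 37–47; this primer anneals to the bottom strand there with its 3' end pointing downstream.
The reverse primer's reverse complement is TACCAGCCAACTGC, which matches the template at positions 68–81.
The product is the template from position 37 through 81 (45 bp).

5'-ACCTAAAGATCGGCCAACCGTCTTGAGAAGATACCAGCCAACTGC-3'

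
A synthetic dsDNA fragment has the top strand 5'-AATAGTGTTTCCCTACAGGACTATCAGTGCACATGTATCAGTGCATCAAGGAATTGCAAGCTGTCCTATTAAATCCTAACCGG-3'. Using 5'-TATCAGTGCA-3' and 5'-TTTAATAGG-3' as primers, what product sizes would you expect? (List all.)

The forward primer TATCAGTGCA matches the top strand at positions 22–31, 36–45.
The reverse primer's reverse complement is CCTATTAAA, matching at positions 65–73.
Each forward site pairs with the reverse site to give a product ending at position 73: sizes 52, 38 bp.

52 bp, 38 bp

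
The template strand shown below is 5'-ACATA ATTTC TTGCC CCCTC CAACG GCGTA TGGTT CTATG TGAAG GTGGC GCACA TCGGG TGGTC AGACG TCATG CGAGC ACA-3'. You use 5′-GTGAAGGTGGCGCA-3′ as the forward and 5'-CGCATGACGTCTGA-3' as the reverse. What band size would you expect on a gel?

38 bp

The forward primer matches the template at positions 40–53.
The reverse primer's reverse complement is TCAGACGTCATGCG, which matches the template at positions 64–77.
The product runs from position 40 to position 77, so its length is 77 − 40 + 1 = 38 bp.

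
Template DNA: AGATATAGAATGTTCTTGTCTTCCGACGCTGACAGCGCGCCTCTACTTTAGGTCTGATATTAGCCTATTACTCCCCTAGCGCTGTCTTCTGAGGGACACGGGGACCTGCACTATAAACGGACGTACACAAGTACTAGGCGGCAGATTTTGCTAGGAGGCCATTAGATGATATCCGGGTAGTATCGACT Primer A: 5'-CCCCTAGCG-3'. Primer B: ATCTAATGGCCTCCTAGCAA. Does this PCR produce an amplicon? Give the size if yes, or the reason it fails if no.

Yes — a 95 bp product.

Primer A (CCCCTAGCG) matches the top strand at positions 73–81; it acts as a forward primer.
Primer B's reverse complement is TTGCTAGGAGGCCATTAGAT, matching the top strand at positions 148–167; it acts as a reverse primer.
The 3' ends face each other across positions 73–167, giving a 95 bp product.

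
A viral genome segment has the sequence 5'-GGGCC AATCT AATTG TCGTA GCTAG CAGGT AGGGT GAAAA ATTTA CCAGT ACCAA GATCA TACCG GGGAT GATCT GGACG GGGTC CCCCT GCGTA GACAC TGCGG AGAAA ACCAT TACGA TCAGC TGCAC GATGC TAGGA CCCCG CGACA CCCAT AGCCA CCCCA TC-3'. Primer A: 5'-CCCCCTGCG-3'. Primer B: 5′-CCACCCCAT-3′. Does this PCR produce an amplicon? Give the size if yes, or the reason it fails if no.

No product — both primers anneal to the same strand and extend in the same direction.

Primer A (CCCCCTGCG) matches the top strand at positions 85–93 (3' end points downstream).
Primer B (CCACCCCAT) also matches the top strand directly, at positions 158–166 — its reverse complement ATGGGGTGG is not present.
Both primers anneal to the bottom strand with 3' ends pointing the same way, so neither can prime synthesis back toward the other.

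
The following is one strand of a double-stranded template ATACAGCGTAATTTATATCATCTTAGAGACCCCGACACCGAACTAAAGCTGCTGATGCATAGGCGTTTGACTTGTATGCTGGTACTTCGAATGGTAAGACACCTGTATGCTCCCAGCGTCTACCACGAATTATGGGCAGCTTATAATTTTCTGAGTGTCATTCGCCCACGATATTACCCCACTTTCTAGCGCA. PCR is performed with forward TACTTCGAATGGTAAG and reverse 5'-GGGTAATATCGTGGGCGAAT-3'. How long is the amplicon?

97 bp

The forward primer matches the template at positions 83–98.
The reverse primer's reverse complement is ATTCGCCCACGATATTACCC, which matches the template at positions 160–179.
The product runs from position 83 to position 179, so its length is 179 − 83 + 1 = 97 bp.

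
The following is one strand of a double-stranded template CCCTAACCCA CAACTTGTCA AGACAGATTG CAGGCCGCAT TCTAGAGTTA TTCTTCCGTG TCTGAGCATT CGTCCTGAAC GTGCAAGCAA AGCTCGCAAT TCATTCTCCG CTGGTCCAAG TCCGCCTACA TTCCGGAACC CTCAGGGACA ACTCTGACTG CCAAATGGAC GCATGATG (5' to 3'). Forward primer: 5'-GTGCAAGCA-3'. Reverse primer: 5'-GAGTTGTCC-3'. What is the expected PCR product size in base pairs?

74 bp

Forward primer GTGCAAGCA is found on the top strand at positions 81–89.
Reverse complement of the reverse primer: GGACAACTC. This occurs on the top strand at positions 146–154.
Product length = (reverse-primer end) − (forward-primer start) + 1 = 154 − 81 + 1 = 74 bp.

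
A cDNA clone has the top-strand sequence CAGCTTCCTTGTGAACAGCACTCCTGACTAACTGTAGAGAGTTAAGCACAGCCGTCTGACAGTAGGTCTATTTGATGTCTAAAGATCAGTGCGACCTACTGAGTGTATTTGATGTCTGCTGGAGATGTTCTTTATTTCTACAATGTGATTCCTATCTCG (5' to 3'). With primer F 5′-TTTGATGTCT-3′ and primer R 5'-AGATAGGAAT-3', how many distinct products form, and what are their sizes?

Two products: 87 bp, 50 bp

The forward primer TTTGATGTCT matches the top strand at positions 71–80, 108–117.
The reverse primer's reverse complement is ATTCCTATCT, matching at positions 148–157.
Each forward site pairs with the reverse site to give a product ending at position 157: sizes 87, 50 bp.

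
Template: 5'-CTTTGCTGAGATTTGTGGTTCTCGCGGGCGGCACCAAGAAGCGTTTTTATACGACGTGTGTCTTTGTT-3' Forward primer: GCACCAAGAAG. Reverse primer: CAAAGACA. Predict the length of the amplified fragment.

36 bp

The forward primer matches the template at positions 31–41.
Taking the reverse complement of CAAAGACA gives TGTCTTTG, found at positions 59–66 on the template; the primer anneals here to the top strand with its 3' end pointing upstream.
The product runs from position 31 to position 66, so its length is 66 − 31 + 1 = 36 bp.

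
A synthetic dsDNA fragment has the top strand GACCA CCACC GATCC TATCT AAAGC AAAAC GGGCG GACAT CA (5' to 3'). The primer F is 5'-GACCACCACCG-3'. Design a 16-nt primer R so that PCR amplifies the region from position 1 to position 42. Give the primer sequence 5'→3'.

The product's 3' end on the top strand is position 42.
The reverse primer anneals to the top strand over positions 27–42, i.e. to AAACGGGCGGACATCA.
Its sequence written 5'→3' is the reverse complement: TGATGTCCGCCCGTTT.

5'-TGATGTCCGCCCGTTT-3'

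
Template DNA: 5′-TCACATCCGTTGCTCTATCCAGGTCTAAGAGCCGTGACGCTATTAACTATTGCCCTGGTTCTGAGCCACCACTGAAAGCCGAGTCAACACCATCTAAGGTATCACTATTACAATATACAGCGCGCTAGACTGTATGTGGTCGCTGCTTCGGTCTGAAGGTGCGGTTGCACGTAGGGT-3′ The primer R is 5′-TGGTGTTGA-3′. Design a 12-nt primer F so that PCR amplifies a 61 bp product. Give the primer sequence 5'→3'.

5'-CCGTGACGCTAT-3'

The reverse primer's reverse complement TCAACACCA matches the template at positions 84–92, so the product ends at position 92.
A 61 bp product then starts at position 92 − 61 + 1 = 32.
The forward primer is identical to the top strand there: CCGTGACGCTAT.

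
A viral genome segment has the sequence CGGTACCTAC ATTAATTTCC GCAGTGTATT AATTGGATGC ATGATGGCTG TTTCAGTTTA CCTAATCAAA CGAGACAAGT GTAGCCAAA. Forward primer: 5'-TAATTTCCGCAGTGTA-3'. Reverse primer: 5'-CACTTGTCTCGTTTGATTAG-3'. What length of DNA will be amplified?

69 bp

Scanning the template, TAATTTCCGCAGTGTA occurs at positions 13–28; this primer anneals to the bottom strand there with its 3' end pointing downstream.
Taking the reverse complement of CACTTGTCTCGTTTGATTAG gives CTAATCAAACGAGACAAGTG, found at positions 62–81 on the template; the primer anneals here to the top strand with its 3' end pointing upstream.
Amplicon spans positions 13–81: 69 bp.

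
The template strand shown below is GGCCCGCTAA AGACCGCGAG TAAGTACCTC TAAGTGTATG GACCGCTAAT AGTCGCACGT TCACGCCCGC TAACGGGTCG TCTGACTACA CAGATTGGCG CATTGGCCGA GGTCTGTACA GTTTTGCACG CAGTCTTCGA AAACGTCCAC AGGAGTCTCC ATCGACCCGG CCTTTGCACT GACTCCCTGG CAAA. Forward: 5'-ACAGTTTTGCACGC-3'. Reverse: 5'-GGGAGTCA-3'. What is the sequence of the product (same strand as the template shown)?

5'-ACAGTTTTGCACGCAGTCTTCGAAAACGTCCACAGGAGTCTCCATCGACCCGGCCTTTGCACTGACTCCC-3'

The forward primer matches the template at positions 118–131.
Taking the reverse complement of GGGAGTCA gives TGACTCCC, found at positions 180–187 on the template; the primer anneals here to the top strand with its 3' end pointing upstream.
The product is the template from position 118 through 187 (70 bp).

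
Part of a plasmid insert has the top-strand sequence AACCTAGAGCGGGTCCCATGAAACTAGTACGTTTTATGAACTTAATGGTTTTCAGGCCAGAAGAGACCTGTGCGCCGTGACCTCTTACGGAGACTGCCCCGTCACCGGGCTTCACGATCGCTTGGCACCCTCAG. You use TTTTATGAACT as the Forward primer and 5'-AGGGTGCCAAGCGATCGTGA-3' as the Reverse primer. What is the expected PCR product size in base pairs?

Forward primer TTTTATGAACT is found on the top strand at positions 32–42.
Taking the reverse complement of AGGGTGCCAAGCGATCGTGA gives TCACGATCGCTTGGCACCCT, found at positions 112–131 on the template; the primer anneals here to the top strand with its 3' end pointing upstream.
The product runs from position 32 to position 131, so its length is 131 − 32 + 1 = 100 bp.

100 bp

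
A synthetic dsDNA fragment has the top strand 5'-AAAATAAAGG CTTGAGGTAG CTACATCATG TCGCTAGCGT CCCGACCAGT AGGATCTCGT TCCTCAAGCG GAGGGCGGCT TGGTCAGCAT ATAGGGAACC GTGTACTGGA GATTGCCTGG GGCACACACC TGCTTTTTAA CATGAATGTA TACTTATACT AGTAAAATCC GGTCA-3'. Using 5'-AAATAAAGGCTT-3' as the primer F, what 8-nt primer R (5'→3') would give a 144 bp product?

The forward primer binds at positions 2–13, so a 144 bp product ends at position 2 + 144 − 1 = 145.
The reverse primer anneals to the top strand over positions 138–145, i.e. to TAACATGA.
Its sequence written 5'→3' is the reverse complement: TCATGTTA.

5'-TCATGTTA-3'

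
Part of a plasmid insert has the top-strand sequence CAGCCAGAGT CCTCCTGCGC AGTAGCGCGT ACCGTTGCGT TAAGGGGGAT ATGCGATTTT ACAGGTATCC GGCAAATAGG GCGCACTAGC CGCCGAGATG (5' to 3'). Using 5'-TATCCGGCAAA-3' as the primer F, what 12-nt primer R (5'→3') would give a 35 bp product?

5'-CATCTCGGCGGC-3'

The forward primer binds at positions 66–76, so a 35 bp product ends at position 66 + 35 − 1 = 100.
The reverse primer anneals to the top strand over positions 89–100, i.e. to GCCGCCGAGATG.
Its sequence written 5'→3' is the reverse complement: CATCTCGGCGGC.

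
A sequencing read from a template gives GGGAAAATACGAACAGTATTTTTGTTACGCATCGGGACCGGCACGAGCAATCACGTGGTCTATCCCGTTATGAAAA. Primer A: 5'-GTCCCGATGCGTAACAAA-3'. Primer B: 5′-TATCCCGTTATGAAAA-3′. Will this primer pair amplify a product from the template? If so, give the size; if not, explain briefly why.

Primer A (GTCCCGATGCGTAACAAA) has reverse complement TTTGTTACGCATCGGGAC, which matches the top strand at positions 21–38; primer A anneals to the top strand there with its 3' end pointing upstream toward position 21.
Primer B (TATCCCGTTATGAAAA) matches the top strand directly at positions 61–76; it anneals to the bottom strand with its 3' end pointing downstream toward position 76.
The 3' ends diverge (primer A extends toward position 1, primer B toward position 76), so the primers never converge on a shared product.

No product — the primers' 3' ends point away from each other.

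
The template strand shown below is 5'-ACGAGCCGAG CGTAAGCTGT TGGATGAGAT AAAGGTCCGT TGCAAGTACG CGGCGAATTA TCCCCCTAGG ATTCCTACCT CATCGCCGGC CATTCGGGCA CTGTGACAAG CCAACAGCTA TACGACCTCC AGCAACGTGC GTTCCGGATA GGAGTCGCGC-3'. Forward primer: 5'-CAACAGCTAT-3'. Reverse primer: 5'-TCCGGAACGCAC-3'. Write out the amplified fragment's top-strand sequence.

Scanning the template, CAACAGCTAT occurs at positions 112–121; this primer anneals to the bottom strand there with its 3' end pointing downstream.
Reverse complement of the reverse primer: GTGCGTTCCGGA. This occurs on the top strand at positions 137–148.
The product is the template from position 112 through 148 (37 bp).

5'-CAACAGCTATACGACCTCCAGCAACGTGCGTTCCGGA-3'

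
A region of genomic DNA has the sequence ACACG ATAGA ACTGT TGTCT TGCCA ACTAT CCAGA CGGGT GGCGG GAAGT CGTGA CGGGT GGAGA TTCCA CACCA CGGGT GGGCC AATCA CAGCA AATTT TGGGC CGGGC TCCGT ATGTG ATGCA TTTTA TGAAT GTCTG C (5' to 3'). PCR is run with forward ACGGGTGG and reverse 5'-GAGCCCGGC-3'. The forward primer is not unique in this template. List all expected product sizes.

The forward primer ACGGGTGG matches the top strand at positions 35–42, 55–62, 75–82.
The reverse primer's reverse complement is GCCGGGCTC, matching at positions 104–112.
Each forward site pairs with the reverse site to give a product ending at position 112: sizes 78, 58, 38 bp.

78 bp, 58 bp, 38 bp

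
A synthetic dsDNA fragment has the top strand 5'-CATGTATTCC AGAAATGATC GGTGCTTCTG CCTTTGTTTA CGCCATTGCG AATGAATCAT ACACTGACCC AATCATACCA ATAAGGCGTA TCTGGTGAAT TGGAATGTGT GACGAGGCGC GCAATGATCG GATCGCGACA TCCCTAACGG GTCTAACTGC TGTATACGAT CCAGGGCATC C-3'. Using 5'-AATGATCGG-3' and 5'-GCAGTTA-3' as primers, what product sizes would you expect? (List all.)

147 bp, 38 bp

The forward primer AATGATCGG matches the top strand at positions 14–22, 123–131.
The reverse primer's reverse complement is TAACTGC, matching at positions 154–160.
Each forward site pairs with the reverse site to give a product ending at position 160: sizes 147, 38 bp.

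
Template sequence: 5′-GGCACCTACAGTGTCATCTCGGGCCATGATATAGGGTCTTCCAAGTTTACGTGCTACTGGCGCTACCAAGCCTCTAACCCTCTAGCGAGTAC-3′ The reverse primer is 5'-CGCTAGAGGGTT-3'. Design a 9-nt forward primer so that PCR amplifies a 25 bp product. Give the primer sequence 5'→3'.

5'-CTACCAAGC-3'

The reverse primer's reverse complement AACCCTCTAGCG matches the template at positions 76–87, so the product ends at position 87.
A 25 bp product then starts at position 87 − 25 + 1 = 63.
The forward primer is identical to the top strand there: CTACCAAGC.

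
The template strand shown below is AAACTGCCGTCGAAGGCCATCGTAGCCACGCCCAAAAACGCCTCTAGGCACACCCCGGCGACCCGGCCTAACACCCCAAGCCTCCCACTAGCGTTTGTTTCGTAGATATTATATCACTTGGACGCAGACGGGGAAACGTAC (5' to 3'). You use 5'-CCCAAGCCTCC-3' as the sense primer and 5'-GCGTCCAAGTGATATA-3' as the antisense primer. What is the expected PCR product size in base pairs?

Forward primer CCCAAGCCTCC is found on the top strand at positions 75–85.
Reverse complement of the reverse primer: TATATCACTTGGACGC. This occurs on the top strand at positions 110–125.
The product runs from position 75 to position 125, so its length is 125 − 75 + 1 = 51 bp.

51 bp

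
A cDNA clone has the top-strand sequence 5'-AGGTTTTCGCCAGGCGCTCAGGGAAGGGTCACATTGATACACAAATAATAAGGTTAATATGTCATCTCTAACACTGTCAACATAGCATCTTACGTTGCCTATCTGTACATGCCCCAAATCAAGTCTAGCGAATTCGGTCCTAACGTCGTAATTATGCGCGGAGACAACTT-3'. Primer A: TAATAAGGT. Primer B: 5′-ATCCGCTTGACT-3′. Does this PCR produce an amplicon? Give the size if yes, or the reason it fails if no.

No product — primer B has no binding site in the template.

Primer B (ATCCGCTTGACT) does not match the top strand, and its reverse complement AGTCAAGCGGAT does not match either.
With no annealing site for primer B, no amplification occurs.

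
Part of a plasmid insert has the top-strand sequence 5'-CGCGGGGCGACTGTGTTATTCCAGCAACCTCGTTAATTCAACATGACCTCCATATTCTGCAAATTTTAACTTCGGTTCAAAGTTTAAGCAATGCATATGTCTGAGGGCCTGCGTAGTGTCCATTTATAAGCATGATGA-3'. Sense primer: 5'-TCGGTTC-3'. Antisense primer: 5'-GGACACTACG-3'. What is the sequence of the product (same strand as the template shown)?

Forward primer TCGGTTC is found on the top strand at positions 72–78.
Reverse complement of the reverse primer: CGTAGTGTCC. This occurs on the top strand at positions 112–121.
The product is the template from position 72 through 121 (50 bp).

5'-TCGGTTCAAAGTTTAAGCAATGCATATGTCTGAGGGCCTGCGTAGTGTCC-3'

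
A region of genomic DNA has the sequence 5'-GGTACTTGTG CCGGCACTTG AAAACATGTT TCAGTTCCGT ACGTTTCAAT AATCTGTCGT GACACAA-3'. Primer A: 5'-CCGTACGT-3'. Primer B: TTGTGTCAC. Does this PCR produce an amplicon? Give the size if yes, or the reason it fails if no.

Primer A (CCGTACGT) matches the top strand at positions 37–44; it acts as a forward primer.
Primer B's reverse complement is GTGACACAA, matching the top strand at positions 59–67; it acts as a reverse primer.
The 3' ends face each other across positions 37–67, giving a 31 bp product.

Yes — a 31 bp product.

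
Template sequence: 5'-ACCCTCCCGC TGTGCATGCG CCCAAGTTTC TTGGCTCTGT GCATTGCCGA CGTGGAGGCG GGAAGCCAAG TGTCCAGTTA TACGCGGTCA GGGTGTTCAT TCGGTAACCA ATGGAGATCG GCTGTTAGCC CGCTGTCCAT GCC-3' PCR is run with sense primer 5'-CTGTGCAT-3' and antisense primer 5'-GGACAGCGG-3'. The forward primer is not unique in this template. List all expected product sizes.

129 bp, 102 bp

The forward primer CTGTGCAT matches the top strand at positions 10–17, 37–44.
The reverse primer's reverse complement is CCGCTGTCC, matching at positions 130–138.
Each forward site pairs with the reverse site to give a product ending at position 138: sizes 129, 102 bp.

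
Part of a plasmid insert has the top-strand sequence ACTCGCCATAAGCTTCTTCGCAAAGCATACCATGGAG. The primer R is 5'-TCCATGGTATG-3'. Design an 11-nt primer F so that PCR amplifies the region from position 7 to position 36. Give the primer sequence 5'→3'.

The reverse primer's reverse complement CATACCATGGA matches the template at positions 26–36; the product starts at position 7.
The forward primer is identical to the top strand over positions 7–17: CATAAGCTTCT.

5'-CATAAGCTTCT-3'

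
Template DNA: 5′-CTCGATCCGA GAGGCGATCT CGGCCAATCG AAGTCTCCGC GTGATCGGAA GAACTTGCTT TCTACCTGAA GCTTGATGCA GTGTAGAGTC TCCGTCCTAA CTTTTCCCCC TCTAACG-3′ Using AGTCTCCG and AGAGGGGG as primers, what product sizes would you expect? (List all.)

82 bp, 27 bp

The forward primer AGTCTCCG matches the top strand at positions 32–39, 87–94.
The reverse primer's reverse complement is CCCCCTCT, matching at positions 106–113.
Each forward site pairs with the reverse site to give a product ending at position 113: sizes 82, 27 bp.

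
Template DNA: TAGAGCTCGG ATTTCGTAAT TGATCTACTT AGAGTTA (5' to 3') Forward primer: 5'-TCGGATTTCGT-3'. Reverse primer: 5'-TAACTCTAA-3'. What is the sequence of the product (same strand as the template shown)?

5'-TCGGATTTCGTAATTGATCTACTTAGAGTTA-3'

The forward primer matches the template at positions 7–17.
Reverse complement of the reverse primer: TTAGAGTTA. This occurs on the top strand at positions 29–37.
The product is the template from position 7 through 37 (31 bp).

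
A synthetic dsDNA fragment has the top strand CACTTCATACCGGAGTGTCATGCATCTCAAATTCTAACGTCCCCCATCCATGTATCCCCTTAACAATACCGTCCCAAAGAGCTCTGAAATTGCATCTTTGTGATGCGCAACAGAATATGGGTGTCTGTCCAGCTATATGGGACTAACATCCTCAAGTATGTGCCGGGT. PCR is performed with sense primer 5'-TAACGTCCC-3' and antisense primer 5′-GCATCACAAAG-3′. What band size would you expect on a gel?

The forward primer matches the template at positions 35–43.
Taking the reverse complement of GCATCACAAAG gives CTTTGTGATGC, found at positions 96–106 on the template; the primer anneals here to the top strand with its 3' end pointing upstream.
Amplicon spans positions 35–106: 72 bp.

72 bp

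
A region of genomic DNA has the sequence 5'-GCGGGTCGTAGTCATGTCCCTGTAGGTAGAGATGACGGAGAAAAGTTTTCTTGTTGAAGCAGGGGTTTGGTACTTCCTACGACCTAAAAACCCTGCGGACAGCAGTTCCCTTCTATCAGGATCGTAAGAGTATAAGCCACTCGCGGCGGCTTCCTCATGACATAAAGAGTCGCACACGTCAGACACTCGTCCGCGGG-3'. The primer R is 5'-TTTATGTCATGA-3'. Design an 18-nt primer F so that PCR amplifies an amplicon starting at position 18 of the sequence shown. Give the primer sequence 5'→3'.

5'-CCCTGTAGGTAGAGATGA-3'

The reverse primer's reverse complement TCATGACATAAA matches the template at positions 155–166; the product starts at position 18.
The forward primer is identical to the top strand over positions 18–35: CCCTGTAGGTAGAGATGA.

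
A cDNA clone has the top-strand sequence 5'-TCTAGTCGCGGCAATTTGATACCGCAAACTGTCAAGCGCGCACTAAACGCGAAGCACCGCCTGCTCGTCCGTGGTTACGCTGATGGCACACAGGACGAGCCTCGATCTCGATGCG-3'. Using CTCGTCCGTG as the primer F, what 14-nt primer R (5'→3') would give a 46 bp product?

The forward primer binds at positions 64–73, so a 46 bp product ends at position 64 + 46 − 1 = 109.
The reverse primer anneals to the top strand over positions 96–109, i.e. to CGAGCCTCGATCTC.
Its sequence written 5'→3' is the reverse complement: GAGATCGAGGCTCG.

5'-GAGATCGAGGCTCG-3'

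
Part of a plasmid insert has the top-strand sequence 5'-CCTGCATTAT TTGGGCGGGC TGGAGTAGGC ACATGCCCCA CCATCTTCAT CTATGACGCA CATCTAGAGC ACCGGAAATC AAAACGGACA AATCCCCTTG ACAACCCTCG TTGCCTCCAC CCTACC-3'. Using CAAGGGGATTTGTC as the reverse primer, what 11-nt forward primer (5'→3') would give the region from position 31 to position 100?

The reverse primer's reverse complement GACAAATCCCCTTG matches the template at positions 87–100; the product starts at position 31.
The forward primer is identical to the top strand over positions 31–41: ACATGCCCCAC.

5'-ACATGCCCCAC-3'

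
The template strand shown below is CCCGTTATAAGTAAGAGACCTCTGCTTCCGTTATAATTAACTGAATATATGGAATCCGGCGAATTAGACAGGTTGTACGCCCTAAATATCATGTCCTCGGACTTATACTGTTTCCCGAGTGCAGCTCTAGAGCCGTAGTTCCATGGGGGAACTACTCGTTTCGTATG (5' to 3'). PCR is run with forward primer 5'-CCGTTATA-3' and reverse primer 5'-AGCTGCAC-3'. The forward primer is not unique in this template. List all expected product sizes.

The forward primer CCGTTATA matches the top strand at positions 2–9, 28–35.
The reverse primer's reverse complement is GTGCAGCT, matching at positions 119–126.
Each forward site pairs with the reverse site to give a product ending at position 126: sizes 125, 99 bp.

125 bp, 99 bp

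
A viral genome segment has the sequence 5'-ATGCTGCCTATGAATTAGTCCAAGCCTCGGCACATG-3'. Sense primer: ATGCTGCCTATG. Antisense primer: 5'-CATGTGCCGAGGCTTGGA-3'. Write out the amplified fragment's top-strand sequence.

The forward primer matches the template at positions 1–12.
Taking the reverse complement of CATGTGCCGAGGCTTGGA gives TCCAAGCCTCGGCACATG, found at positions 19–36 on the template; the primer anneals here to the top strand with its 3' end pointing upstream.
The product is the template from position 1 through 36 (36 bp).

5'-ATGCTGCCTATGAATTAGTCCAAGCCTCGGCACATG-3'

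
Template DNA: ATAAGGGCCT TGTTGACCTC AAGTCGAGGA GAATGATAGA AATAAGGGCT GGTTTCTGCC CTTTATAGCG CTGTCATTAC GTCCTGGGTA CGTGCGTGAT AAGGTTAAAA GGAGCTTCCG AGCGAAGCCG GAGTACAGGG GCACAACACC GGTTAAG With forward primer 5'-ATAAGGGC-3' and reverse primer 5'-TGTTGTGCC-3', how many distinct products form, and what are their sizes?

The forward primer ATAAGGGC matches the top strand at positions 1–8, 42–49.
The reverse primer's reverse complement is GGCACAACA, matching at positions 140–148.
Each forward site pairs with the reverse site to give a product ending at position 148: sizes 148, 107 bp.

Two products: 148 bp, 107 bp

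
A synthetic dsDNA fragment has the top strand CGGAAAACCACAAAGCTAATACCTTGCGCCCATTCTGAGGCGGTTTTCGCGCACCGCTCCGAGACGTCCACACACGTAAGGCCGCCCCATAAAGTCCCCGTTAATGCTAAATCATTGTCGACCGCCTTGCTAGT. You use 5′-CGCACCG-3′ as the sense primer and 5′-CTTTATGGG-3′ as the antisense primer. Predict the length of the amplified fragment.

45 bp

The forward primer matches the template at positions 50–56.
The reverse primer's reverse complement is CCCATAAAG, which matches the template at positions 86–94.
The product runs from position 50 to position 94, so its length is 94 − 50 + 1 = 45 bp.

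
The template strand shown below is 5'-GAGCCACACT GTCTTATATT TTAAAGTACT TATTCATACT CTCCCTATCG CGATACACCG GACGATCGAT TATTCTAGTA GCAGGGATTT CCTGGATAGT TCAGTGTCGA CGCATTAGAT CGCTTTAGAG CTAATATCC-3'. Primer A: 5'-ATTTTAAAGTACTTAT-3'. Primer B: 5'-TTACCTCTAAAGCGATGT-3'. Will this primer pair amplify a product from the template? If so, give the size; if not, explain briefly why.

No product — primer B has no binding site in the template.

Primer B (TTACCTCTAAAGCGATGT) does not match the top strand, and its reverse complement ACATCGCTTTAGAGGTAA does not match either.
With no annealing site for primer B, no amplification occurs.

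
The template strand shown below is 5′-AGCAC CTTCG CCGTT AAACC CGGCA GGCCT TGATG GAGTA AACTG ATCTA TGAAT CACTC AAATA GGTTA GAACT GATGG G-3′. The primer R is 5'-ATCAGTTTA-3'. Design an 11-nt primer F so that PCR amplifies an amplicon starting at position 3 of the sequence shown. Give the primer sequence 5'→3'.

5'-CACCTTCGCCG-3'

The reverse primer's reverse complement TAAACTGAT matches the template at positions 39–47; the product starts at position 3.
The forward primer is identical to the top strand over positions 3–13: CACCTTCGCCG.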